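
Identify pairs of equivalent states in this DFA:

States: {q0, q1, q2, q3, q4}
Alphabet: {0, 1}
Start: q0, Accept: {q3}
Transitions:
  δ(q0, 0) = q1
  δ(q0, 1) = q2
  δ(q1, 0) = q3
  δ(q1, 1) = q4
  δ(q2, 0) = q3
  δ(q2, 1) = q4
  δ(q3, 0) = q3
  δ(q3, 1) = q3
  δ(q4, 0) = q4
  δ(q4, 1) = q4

Using the table-filling algorithm:
Round 0 – mark pairs where exactly one state is accepting: (q0,q3), (q1,q3), (q2,q3), (q3,q4)
Round 1 – newly marked: (q0,q1) [on 0: q1 vs q3, already marked]; (q0,q2) [on 0: q1 vs q3, already marked]; (q1,q4) [on 0: q3 vs q4, already marked]; (q2,q4) [on 0: q3 vs q4, already marked]
Round 2 – newly marked: (q0,q4) [on 0: q1 vs q4, already marked]
No further pairs can be marked.
(q1, q2) unmarked: δ(q1,0)=q3, δ(q2,0)=q3; δ(q1,1)=q4, δ(q2,1)=q4 → equivalent
Equivalent pairs: (q1, q2)

Final answer: Equivalent pairs: (q1, q2)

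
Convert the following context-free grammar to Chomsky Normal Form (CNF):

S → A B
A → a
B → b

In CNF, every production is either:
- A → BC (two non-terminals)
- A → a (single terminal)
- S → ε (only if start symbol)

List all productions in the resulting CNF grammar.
The grammar has no ε-productions or unit productions to eliminate.
S → A B is already in CNF (two non-terminals) – keep it.
A → a is already in CNF (single terminal) – keep it.
B → b is already in CNF (single terminal) – keep it.
Resulting CNF grammar (3 productions): A → a; B → b; S → A B

Final answer: A → a; B → b; S → A B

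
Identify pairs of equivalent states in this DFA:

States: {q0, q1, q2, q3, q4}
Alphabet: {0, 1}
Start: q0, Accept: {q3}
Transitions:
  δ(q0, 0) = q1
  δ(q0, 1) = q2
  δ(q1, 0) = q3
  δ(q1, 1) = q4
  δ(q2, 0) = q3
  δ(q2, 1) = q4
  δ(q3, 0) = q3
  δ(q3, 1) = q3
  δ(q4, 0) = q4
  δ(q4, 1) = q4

Using the table-filling algorithm:
Round 0 – mark pairs where exactly one state is accepting: (q0,q3), (q1,q3), (q2,q3), (q3,q4)
Round 1 – newly marked: (q0,q1) [on 0: q1 vs q3, already marked]; (q0,q2) [on 0: q1 vs q3, already marked]; (q1,q4) [on 0: q3 vs q4, already marked]; (q2,q4) [on 0: q3 vs q4, already marked]
Round 2 – newly marked: (q0,q4) [on 0: q1 vs q4, already marked]
No further pairs can be marked.
(q1, q2) unmarked: δ(q1,0)=q3, δ(q2,0)=q3; δ(q1,1)=q4, δ(q2,1)=q4 → equivalent
Equivalent pairs: (q1, q2)

Final answer: Equivalent pairs: (q1, q2)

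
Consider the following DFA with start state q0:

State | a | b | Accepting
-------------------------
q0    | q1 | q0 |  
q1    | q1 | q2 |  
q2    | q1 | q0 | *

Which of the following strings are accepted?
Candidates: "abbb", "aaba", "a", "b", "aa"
"abbb": q0 → q1 → q2 → q0 → q0; q0 is not accepting → rejected
"aaba": q0 → q1 → q1 → q2 → q1; q1 is not accepting → rejected
"a": q0 → q1; q1 is not accepting → rejected
"b": q0 → q0; q0 is not accepting → rejected
"aa": q0 → q1 → q1; q1 is not accepting → rejected

Final answer: None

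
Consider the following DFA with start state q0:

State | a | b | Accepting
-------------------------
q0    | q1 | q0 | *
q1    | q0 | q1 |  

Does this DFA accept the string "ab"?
Start in q0.
Read 'a': q0 → q1
Read 'b': q1 → q1
Final state q1 is not accepting, so the string is rejected.

Final answer: No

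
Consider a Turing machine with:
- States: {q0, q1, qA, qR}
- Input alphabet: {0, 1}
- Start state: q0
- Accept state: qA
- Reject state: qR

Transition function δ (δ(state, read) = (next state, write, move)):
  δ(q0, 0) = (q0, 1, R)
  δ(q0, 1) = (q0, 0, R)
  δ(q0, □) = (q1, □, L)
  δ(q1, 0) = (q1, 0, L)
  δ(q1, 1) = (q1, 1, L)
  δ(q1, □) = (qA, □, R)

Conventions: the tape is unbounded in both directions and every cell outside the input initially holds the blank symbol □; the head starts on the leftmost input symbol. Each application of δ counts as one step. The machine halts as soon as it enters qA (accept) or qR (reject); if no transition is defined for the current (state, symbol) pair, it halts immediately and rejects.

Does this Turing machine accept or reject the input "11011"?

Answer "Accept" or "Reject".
Step 0: [q0]11011 (head at position 0)
Step 1: δ(q0, 1) = (q0, 0, R)  ⊢  0[q0]1011 (head at position 1)
Step 2: δ(q0, 1) = (q0, 0, R)  ⊢  00[q0]011 (head at position 2)
Step 3: δ(q0, 0) = (q0, 1, R)  ⊢  001[q0]11 (head at position 3)
Step 4: δ(q0, 1) = (q0, 0, R)  ⊢  0010[q0]1 (head at position 4)
Step 5: δ(q0, 1) = (q0, 0, R)  ⊢  00100[q0]□ (head at position 5)
Step 6: δ(q0, □) = (q1, □, L)  ⊢  0010[q1]0□ (head at position 4)
Step 7: δ(q1, 0) = (q1, 0, L)  ⊢  001[q1]00□ (head at position 3)
Step 8: δ(q1, 0) = (q1, 0, L)  ⊢  00[q1]100□ (head at position 2)
Step 9: δ(q1, 1) = (q1, 1, L)  ⊢  0[q1]0100□ (head at position 1)
Step 10: δ(q1, 0) = (q1, 0, L)  ⊢  [q1]00100□ (head at position 0)
Step 11: δ(q1, 0) = (q1, 0, L)  ⊢  [q1]□00100□ (head at position -1)
Step 12: δ(q1, □) = (qA, □, R)  ⊢  □[qA]00100□ (head at position 0)
The machine is in qA, so it halts and accepts.

Final answer: Accept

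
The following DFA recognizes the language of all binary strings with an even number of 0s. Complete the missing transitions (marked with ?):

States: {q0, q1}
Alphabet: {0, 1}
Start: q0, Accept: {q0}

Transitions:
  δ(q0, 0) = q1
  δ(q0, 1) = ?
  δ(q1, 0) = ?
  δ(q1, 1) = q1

What each state remembers (consistent with the given transitions and accept states):
  q0: an even number of 0s has been read so far
  q1: an odd number of 0s has been read so far
Filling in the missing entries:
  δ(q0, 1): in q0 (an even number of 0s has been read so far), after reading 1 we have: an even number of 0s has been read so far → q0
  δ(q1, 0): in q1 (an odd number of 0s has been read so far), after reading 0 we have: an even number of 0s has been read so far → q0

Final answer: δ(q0, 1) = q0; δ(q1, 0) = q0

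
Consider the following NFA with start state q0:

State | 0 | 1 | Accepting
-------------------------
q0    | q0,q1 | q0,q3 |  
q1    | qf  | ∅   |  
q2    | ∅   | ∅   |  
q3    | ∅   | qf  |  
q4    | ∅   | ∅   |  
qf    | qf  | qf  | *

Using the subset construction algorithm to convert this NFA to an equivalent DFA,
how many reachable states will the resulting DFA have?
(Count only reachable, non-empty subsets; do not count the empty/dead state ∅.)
Start subset: {q0}
{q0}: on 0 → {q0, q1}, on 1 → {q0, q3}
{q0, q1}: on 0 → {q0, q1, qf}, on 1 → {q0, q3}
{q0, q3}: on 0 → {q0, q1}, on 1 → {q0, q3, qf}
{q0, q1, qf}: on 0 → {q0, q1, qf}, on 1 → {q0, q3, qf}
{q0, q3, qf}: on 0 → {q0, q1, qf}, on 1 → {q0, q3, qf}
Reachable non-empty subsets: {q0}, {q0, q1}, {q0, q3}, {q0, q1, qf}, {q0, q3, qf} — 5 in total.

Final answer: 5 states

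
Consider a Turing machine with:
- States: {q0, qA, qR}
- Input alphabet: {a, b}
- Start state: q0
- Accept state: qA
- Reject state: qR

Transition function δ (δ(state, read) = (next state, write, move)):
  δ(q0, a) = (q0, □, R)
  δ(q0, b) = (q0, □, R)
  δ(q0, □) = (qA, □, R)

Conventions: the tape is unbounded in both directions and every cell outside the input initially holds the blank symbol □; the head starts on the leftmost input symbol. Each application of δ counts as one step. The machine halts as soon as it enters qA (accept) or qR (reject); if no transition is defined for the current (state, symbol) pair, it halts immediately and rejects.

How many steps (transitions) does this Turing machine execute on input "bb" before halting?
Step 0: [q0]bb (head at position 0)
Step 1: δ(q0, b) = (q0, □, R)  ⊢  □[q0]b (head at position 1)
Step 2: δ(q0, b) = (q0, □, R)  ⊢  □□[q0]□ (head at position 2)
Step 3: δ(q0, □) = (qA, □, R)  ⊢  □□□[qA]□ (head at position 3)
The machine is in qA, so it halts and accepts.
Number of transitions executed: 3.

Final answer: 3 steps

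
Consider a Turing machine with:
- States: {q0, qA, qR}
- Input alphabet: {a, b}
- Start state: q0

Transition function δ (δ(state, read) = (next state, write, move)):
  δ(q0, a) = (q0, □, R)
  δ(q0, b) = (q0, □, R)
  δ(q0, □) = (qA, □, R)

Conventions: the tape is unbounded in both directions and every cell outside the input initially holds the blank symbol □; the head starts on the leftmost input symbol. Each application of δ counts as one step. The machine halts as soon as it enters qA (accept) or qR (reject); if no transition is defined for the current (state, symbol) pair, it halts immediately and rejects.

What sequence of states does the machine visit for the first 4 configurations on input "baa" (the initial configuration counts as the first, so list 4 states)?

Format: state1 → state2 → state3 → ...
Step 0: [q0]baa (head at position 0)
Step 1: δ(q0, b) = (q0, □, R)  ⊢  □[q0]aa (head at position 1)
Step 2: δ(q0, a) = (q0, □, R)  ⊢  □□[q0]a (head at position 2)
Step 3: δ(q0, a) = (q0, □, R)  ⊢  □□□[q0]□ (head at position 3)
Reading off the states of these 4 configurations: q0 → q0 → q0 → q0

Final answer: q0 → q0 → q0 → q0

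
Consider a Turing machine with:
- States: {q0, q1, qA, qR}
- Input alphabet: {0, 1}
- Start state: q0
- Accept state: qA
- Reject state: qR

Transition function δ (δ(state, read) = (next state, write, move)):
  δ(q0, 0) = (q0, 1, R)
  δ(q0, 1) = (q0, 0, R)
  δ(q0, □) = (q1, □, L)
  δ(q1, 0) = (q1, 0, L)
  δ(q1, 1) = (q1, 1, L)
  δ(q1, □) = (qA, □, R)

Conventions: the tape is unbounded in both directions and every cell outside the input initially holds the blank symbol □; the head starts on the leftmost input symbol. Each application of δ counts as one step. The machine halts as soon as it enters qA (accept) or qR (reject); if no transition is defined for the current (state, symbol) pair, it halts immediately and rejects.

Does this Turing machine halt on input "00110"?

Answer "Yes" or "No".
Step 0: [q0]00110 (head at position 0)
Step 1: δ(q0, 0) = (q0, 1, R)  ⊢  1[q0]0110 (head at position 1)
Step 2: δ(q0, 0) = (q0, 1, R)  ⊢  11[q0]110 (head at position 2)
Step 3: δ(q0, 1) = (q0, 0, R)  ⊢  110[q0]10 (head at position 3)
Step 4: δ(q0, 1) = (q0, 0, R)  ⊢  1100[q0]0 (head at position 4)
Step 5: δ(q0, 0) = (q0, 1, R)  ⊢  11001[q0]□ (head at position 5)
Step 6: δ(q0, □) = (q1, □, L)  ⊢  1100[q1]1□ (head at position 4)
Step 7: δ(q1, 1) = (q1, 1, L)  ⊢  110[q1]01□ (head at position 3)
Step 8: δ(q1, 0) = (q1, 0, L)  ⊢  11[q1]001□ (head at position 2)
Step 9: δ(q1, 0) = (q1, 0, L)  ⊢  1[q1]1001□ (head at position 1)
Step 10: δ(q1, 1) = (q1, 1, L)  ⊢  [q1]11001□ (head at position 0)
Step 11: δ(q1, 1) = (q1, 1, L)  ⊢  [q1]□11001□ (head at position -1)
Step 12: δ(q1, □) = (qA, □, R)  ⊢  □[qA]11001□ (head at position 0)
The machine is in qA, so it halts and accepts.
It halts after 12 steps.

Final answer: Yes - halts after 12 steps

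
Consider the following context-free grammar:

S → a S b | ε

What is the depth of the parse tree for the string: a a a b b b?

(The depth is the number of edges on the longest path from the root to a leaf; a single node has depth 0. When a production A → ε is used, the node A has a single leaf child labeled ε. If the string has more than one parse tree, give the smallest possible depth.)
The only parse tree applies S → a S b 3 times (once per matching a…b pair) and then S → ε.
The S nodes sit at depths 0, 1, …, 3; the innermost S (depth 3) has the single child ε at depth 4.
The terminal leaves a, b are at depths 1..3, so the longest root-to-leaf path is S → S → … → S → ε with 4 edges.
Depth = 4.

Final answer: 4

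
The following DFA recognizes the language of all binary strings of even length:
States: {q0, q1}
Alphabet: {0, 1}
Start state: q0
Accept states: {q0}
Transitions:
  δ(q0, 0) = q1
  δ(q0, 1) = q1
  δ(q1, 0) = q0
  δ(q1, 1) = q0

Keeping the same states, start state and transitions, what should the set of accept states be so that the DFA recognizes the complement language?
The DFA is complete (every state has a transition on every symbol), so the complement
is recognized by the same DFA with accepting and non-accepting states swapped.
Original accept states: {q0}
Complement accept states = All states - Original accept states
= {q0, q1} - {q0}
= {q1}
Complement language: strings of ODD length

Final answer: {q1}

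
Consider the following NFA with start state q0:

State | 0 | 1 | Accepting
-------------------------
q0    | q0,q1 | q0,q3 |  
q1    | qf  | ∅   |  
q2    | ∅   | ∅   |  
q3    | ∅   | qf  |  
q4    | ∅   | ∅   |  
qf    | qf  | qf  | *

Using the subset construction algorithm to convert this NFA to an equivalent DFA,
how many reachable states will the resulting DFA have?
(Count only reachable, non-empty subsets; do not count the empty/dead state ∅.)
Start subset: {q0}
{q0}: on 0 → {q0, q1}, on 1 → {q0, q3}
{q0, q1}: on 0 → {q0, q1, qf}, on 1 → {q0, q3}
{q0, q3}: on 0 → {q0, q1}, on 1 → {q0, q3, qf}
{q0, q1, qf}: on 0 → {q0, q1, qf}, on 1 → {q0, q3, qf}
{q0, q3, qf}: on 0 → {q0, q1, qf}, on 1 → {q0, q3, qf}
Reachable non-empty subsets: {q0}, {q0, q1}, {q0, q3}, {q0, q1, qf}, {q0, q3, qf} — 5 in total.

Final answer: 5 states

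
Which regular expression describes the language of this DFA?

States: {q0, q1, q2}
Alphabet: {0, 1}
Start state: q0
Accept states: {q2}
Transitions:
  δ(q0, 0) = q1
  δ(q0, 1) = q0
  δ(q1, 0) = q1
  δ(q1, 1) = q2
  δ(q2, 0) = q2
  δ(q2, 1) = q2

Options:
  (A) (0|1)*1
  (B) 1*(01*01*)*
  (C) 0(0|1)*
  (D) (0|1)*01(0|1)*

Testing sample strings against the DFA:
  '000' -> rejected
  '00110' -> accepted
  '01' -> accepted
  '1001' -> accepted
Checking each option for a counterexample:
  (A) (0|1)*1: '1' is rejected by the DFA but matches the regex → eliminated
  (B) 1*(01*01*)*: ε is rejected by the DFA but matches the regex → eliminated
  (C) 0(0|1)*: '0' is rejected by the DFA but matches the regex → eliminated
  (D) (0|1)*01(0|1)*: agrees with the DFA on all strings of length ≤ 4
Only (D) (0|1)*01(0|1)* is consistent with the DFA.

Final answer: (D) (0|1)*01(0|1)*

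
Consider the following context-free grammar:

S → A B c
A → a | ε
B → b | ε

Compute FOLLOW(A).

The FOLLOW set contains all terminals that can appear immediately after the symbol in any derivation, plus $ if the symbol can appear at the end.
A occurs in S → A B c followed by B c. Add FIRST(B) minus ε = {b}; B is nullable (B → ε), so what follows B can also follow A: the terminal c. FOLLOW(A) = {b, c}.

Final answer: {b, c}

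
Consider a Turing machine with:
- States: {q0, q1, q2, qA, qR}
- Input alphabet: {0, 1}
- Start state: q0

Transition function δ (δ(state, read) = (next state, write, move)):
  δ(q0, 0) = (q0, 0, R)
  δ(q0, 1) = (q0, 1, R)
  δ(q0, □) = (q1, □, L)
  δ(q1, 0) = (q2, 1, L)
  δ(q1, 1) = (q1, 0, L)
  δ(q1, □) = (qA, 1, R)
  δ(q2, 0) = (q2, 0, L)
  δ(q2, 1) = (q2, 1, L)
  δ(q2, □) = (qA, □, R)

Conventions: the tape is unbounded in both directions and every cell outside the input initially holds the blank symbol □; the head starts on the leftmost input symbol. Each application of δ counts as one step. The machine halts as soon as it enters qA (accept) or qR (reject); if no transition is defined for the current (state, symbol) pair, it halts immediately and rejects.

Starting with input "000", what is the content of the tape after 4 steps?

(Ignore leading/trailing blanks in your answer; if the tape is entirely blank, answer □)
Step 0: [q0]000 (head at position 0)
Step 1: δ(q0, 0) = (q0, 0, R)  ⊢  0[q0]00 (head at position 1)
Step 2: δ(q0, 0) = (q0, 0, R)  ⊢  00[q0]0 (head at position 2)
Step 3: δ(q0, 0) = (q0, 0, R)  ⊢  000[q0]□ (head at position 3)
Step 4: δ(q0, □) = (q1, □, L)  ⊢  00[q1]0□ (head at position 2)
Tape after 4 steps (ignoring surrounding blanks): 000

Final answer: Tape: 000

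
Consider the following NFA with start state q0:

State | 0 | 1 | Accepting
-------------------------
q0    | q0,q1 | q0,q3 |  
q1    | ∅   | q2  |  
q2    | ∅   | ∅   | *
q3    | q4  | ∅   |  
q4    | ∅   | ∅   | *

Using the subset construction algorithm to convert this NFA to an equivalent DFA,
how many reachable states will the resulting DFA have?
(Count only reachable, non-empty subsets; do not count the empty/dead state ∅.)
Start subset: {q0}
{q0}: on 0 → {q0, q1}, on 1 → {q0, q3}
{q0, q1}: on 0 → {q0, q1}, on 1 → {q0, q2, q3}
{q0, q3}: on 0 → {q0, q1, q4}, on 1 → {q0, q3}
{q0, q2, q3}: on 0 → {q0, q1, q4}, on 1 → {q0, q3}
{q0, q1, q4}: on 0 → {q0, q1}, on 1 → {q0, q2, q3}
Reachable non-empty subsets: {q0}, {q0, q1}, {q0, q3}, {q0, q2, q3}, {q0, q1, q4} — 5 in total.

Final answer: 5 states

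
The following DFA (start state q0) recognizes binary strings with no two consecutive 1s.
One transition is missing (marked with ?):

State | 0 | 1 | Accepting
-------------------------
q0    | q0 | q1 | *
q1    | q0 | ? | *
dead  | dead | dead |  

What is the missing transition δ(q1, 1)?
dead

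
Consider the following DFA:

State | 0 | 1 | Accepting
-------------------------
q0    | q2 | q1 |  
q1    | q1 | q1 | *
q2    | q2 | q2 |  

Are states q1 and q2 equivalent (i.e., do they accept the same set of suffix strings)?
Try the suffix ε (the empty string).
From q1: q1 — accepting.
From q2: q2 — not accepting.
The two states disagree on this suffix, so they are not equivalent.

Final answer: No. Distinguishing string: ε (the empty string) - accepted from q1 but not from q2.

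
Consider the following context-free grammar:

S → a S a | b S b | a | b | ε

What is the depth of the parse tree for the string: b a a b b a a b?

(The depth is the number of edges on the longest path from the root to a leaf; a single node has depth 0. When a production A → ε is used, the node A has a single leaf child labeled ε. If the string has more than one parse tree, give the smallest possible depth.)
The string has even length 8, so its (unique) parse tree peels off matching outer symbols: S → b S b, S → a S a, S → a S a, S → b S b, and finally S → ε for the empty middle.
The S nodes are at depths 0..4; the ε leaf under the innermost S is at depth 5 (terminal leaves are at depths 1..4).
Depth = 5.

Final answer: 5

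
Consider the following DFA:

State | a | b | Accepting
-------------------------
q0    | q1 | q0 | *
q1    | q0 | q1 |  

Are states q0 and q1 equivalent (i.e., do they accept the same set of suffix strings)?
Try the suffix ε (the empty string).
From q0: q0 — accepting.
From q1: q1 — not accepting.
The two states disagree on this suffix, so they are not equivalent.

Final answer: No. Distinguishing string: ε (the empty string) - accepted from q0 but not from q1.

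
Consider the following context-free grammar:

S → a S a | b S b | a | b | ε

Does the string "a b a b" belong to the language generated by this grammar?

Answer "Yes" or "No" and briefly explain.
Every production places the same symbol at both ends (or yields a single symbol / ε), so every derived string is a palindrome. a b a b reversed is b a b a ≠ a b a b, so it is not a palindrome and cannot be derived (already the first step fails: the string starts with a but ends with b, so neither S → a S a nor S → b S b fits).

Final answer: No - no valid derivation exists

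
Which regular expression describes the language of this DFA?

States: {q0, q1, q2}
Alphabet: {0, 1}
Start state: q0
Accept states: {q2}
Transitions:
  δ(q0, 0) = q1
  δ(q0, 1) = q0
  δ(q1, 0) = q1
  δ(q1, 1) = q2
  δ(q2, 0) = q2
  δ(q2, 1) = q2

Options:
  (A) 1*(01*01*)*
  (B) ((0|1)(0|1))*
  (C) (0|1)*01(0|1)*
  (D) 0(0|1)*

Testing sample strings against the DFA:
  '100' -> rejected
  '00' -> rejected
  '001' -> accepted
  '00010' -> accepted
Checking each option for a counterexample:
  (A) 1*(01*01*)*: ε is rejected by the DFA but matches the regex → eliminated
  (B) ((0|1)(0|1))*: ε is rejected by the DFA but matches the regex → eliminated
  (C) (0|1)*01(0|1)*: agrees with the DFA on all strings of length ≤ 4
  (D) 0(0|1)*: '0' is rejected by the DFA but matches the regex → eliminated
Only (C) (0|1)*01(0|1)* is consistent with the DFA.

Final answer: (C) (0|1)*01(0|1)*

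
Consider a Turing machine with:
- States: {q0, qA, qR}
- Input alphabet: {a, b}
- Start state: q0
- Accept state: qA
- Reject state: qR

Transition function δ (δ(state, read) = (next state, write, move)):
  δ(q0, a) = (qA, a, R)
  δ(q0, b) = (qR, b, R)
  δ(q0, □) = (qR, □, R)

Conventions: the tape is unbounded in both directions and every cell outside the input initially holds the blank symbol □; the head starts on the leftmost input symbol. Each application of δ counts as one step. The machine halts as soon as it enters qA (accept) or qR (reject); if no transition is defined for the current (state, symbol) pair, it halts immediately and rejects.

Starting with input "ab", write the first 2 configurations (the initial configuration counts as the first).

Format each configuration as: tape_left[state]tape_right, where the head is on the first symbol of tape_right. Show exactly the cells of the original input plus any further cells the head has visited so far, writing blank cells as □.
Step 0: [q0]ab (head at position 0)
Step 1: δ(q0, a) = (qA, a, R)  ⊢  a[qA]b (head at position 1)

Final answer: [q0]ab ⊢ a[qA]b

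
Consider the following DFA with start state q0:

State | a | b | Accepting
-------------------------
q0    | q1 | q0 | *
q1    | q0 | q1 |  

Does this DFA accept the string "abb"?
Start in q0.
Read 'a': q0 → q1
Read 'b': q1 → q1
Read 'b': q1 → q1
Final state q1 is not accepting, so the string is rejected.

Final answer: No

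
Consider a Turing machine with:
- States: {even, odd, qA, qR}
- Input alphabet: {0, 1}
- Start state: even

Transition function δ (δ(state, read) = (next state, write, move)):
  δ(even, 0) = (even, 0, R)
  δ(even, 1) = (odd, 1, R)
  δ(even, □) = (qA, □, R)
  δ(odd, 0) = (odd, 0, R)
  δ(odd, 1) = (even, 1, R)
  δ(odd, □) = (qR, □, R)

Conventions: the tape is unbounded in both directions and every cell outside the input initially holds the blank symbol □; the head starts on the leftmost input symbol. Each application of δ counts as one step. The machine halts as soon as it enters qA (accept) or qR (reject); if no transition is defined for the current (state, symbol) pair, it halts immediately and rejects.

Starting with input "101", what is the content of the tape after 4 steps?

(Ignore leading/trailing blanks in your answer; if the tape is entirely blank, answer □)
Step 0: [even]101 (head at position 0)
Step 1: δ(even, 1) = (odd, 1, R)  ⊢  1[odd]01 (head at position 1)
Step 2: δ(odd, 0) = (odd, 0, R)  ⊢  10[odd]1 (head at position 2)
Step 3: δ(odd, 1) = (even, 1, R)  ⊢  101[even]□ (head at position 3)
Step 4: δ(even, □) = (qA, □, R)  ⊢  101□[qA]□ (head at position 4)
Tape after 4 steps (ignoring surrounding blanks): 101

Final answer: Tape: 101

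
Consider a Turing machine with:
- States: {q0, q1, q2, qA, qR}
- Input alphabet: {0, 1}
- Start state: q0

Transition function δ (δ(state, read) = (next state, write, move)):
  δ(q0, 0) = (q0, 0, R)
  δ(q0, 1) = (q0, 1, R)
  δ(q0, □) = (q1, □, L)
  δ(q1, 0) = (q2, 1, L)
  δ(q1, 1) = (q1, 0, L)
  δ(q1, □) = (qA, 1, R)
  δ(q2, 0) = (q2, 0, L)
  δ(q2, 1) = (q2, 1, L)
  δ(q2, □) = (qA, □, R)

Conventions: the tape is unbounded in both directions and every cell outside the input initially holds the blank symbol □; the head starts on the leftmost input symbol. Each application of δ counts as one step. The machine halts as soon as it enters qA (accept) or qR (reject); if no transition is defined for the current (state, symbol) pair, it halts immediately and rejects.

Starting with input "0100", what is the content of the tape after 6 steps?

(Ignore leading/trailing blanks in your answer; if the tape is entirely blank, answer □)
Step 0: [q0]0100 (head at position 0)
Step 1: δ(q0, 0) = (q0, 0, R)  ⊢  0[q0]100 (head at position 1)
Step 2: δ(q0, 1) = (q0, 1, R)  ⊢  01[q0]00 (head at position 2)
Step 3: δ(q0, 0) = (q0, 0, R)  ⊢  010[q0]0 (head at position 3)
Step 4: δ(q0, 0) = (q0, 0, R)  ⊢  0100[q0]□ (head at position 4)
Step 5: δ(q0, □) = (q1, □, L)  ⊢  010[q1]0□ (head at position 3)
Step 6: δ(q1, 0) = (q2, 1, L)  ⊢  01[q2]01□ (head at position 2)
Tape after 6 steps (ignoring surrounding blanks): 0101

Final answer: Tape: 0101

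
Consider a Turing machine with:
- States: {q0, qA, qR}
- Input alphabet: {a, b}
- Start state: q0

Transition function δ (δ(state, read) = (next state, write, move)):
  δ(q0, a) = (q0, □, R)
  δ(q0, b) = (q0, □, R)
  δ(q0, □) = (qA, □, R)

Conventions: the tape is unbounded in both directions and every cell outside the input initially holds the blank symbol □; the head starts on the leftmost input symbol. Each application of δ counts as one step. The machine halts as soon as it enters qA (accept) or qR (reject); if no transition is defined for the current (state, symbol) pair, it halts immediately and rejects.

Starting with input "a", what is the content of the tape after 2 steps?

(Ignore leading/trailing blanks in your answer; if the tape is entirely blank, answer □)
Step 0: [q0]a (head at position 0)
Step 1: δ(q0, a) = (q0, □, R)  ⊢  □[q0]□ (head at position 1)
Step 2: δ(q0, □) = (qA, □, R)  ⊢  □□[qA]□ (head at position 2)
Tape after 2 steps (ignoring surrounding blanks): □

Final answer: Tape: □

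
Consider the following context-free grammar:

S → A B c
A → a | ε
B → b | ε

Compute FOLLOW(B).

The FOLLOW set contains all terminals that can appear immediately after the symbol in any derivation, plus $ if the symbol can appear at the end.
B occurs in S → A B c, immediately followed by the terminal c. So FOLLOW(B) = {c}.

Final answer: {c}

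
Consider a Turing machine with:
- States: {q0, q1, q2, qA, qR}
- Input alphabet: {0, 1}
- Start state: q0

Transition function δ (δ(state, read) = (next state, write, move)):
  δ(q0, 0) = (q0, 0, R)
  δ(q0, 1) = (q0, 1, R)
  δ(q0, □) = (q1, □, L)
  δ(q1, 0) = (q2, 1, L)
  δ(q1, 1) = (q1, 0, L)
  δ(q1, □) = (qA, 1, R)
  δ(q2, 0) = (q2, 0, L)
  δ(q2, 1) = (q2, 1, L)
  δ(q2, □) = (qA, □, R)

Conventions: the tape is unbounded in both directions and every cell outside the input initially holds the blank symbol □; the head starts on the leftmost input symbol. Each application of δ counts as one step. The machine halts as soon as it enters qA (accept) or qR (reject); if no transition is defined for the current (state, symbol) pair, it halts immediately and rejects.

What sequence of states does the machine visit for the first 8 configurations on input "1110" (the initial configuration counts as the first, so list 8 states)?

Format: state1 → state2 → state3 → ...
Step 0: [q0]1110 (head at position 0)
Step 1: δ(q0, 1) = (q0, 1, R)  ⊢  1[q0]110 (head at position 1)
Step 2: δ(q0, 1) = (q0, 1, R)  ⊢  11[q0]10 (head at position 2)
Step 3: δ(q0, 1) = (q0, 1, R)  ⊢  111[q0]0 (head at position 3)
Step 4: δ(q0, 0) = (q0, 0, R)  ⊢  1110[q0]□ (head at position 4)
Step 5: δ(q0, □) = (q1, □, L)  ⊢  111[q1]0□ (head at position 3)
Step 6: δ(q1, 0) = (q2, 1, L)  ⊢  11[q2]11□ (head at position 2)
Step 7: δ(q2, 1) = (q2, 1, L)  ⊢  1[q2]111□ (head at position 1)
Reading off the states of these 8 configurations: q0 → q0 → q0 → q0 → q0 → q1 → q2 → q2

Final answer: q0 → q0 → q0 → q0 → q0 → q1 → q2 → q2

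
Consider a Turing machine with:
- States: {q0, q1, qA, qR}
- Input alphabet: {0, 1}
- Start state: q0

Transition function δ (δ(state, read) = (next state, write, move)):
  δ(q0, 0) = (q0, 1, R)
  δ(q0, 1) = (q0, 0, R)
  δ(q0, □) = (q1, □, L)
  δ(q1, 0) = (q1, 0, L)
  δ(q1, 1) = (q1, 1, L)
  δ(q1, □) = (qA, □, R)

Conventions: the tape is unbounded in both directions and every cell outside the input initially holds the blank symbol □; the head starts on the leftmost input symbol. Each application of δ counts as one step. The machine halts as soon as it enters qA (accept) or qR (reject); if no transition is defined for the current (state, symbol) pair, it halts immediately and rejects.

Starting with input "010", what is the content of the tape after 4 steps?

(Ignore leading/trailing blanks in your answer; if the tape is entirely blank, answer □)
Step 0: [q0]010 (head at position 0)
Step 1: δ(q0, 0) = (q0, 1, R)  ⊢  1[q0]10 (head at position 1)
Step 2: δ(q0, 1) = (q0, 0, R)  ⊢  10[q0]0 (head at position 2)
Step 3: δ(q0, 0) = (q0, 1, R)  ⊢  101[q0]□ (head at position 3)
Step 4: δ(q0, □) = (q1, □, L)  ⊢  10[q1]1□ (head at position 2)
Tape after 4 steps (ignoring surrounding blanks): 101

Final answer: Tape: 101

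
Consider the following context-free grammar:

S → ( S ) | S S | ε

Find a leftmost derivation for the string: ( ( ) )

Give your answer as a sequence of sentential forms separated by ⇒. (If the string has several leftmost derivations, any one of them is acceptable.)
Start with S.
Step 1: the leftmost non-terminal is S; apply S → ( S ):  ( S )
Step 2: the leftmost non-terminal is S; apply S → ( S ):  ( ( S ) )
Step 3: the leftmost non-terminal is S; apply S → ε:  ( ( ) )

Final answer: S ⇒ ( S ) ⇒ ( ( S ) ) ⇒ ( ( ) )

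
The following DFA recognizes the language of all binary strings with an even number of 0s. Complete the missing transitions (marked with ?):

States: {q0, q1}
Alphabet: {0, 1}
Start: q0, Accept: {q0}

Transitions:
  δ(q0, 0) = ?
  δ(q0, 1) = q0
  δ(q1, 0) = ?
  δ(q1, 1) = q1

What each state remembers (consistent with the given transitions and accept states):
  q0: an even number of 0s has been read so far
  q1: an odd number of 0s has been read so far
Filling in the missing entries:
  δ(q0, 0): in q0 (an even number of 0s has been read so far), after reading 0 we have: an odd number of 0s has been read so far → q1
  δ(q1, 0): in q1 (an odd number of 0s has been read so far), after reading 0 we have: an even number of 0s has been read so far → q0

Final answer: δ(q0, 0) = q1; δ(q1, 0) = q0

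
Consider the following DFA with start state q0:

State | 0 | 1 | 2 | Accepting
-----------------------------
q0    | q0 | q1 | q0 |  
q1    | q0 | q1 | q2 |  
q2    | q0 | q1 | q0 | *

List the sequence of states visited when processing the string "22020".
q0 → q0 → q0 → q0 → q0 → q0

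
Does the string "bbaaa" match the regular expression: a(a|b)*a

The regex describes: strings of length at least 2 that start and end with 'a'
No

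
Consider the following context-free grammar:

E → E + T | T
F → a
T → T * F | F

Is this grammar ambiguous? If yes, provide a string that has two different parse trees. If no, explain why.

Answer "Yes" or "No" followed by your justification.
This is the standard stratified expression grammar: '+' is introduced only by the left-recursive rule E → E + T and '*' only by the left-recursive rule T → T * F, with F → a. For any string, the last '+' must be the one produced at the root E (everything after it is a T containing no '+'), and likewise within each T the last '*' is produced at its root. This fixes the parse tree uniquely (left-associative, '*' binding tighter than '+'), so every string has exactly one parse tree.

Final answer: No - the grammar is unambiguous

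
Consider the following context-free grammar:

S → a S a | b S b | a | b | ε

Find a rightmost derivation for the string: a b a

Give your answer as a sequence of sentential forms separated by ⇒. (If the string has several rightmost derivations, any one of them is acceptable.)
Start with S.
Step 1: the rightmost non-terminal is S; apply S → a S a:  a S a
Step 2: the rightmost non-terminal is S; apply S → b:  a b a

Final answer: S ⇒ a S a ⇒ a b a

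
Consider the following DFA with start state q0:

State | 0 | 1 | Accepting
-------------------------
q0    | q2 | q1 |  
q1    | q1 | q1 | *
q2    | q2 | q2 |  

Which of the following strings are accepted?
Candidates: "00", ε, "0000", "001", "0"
"00": q0 → q2 → q2; q2 is not accepting → rejected
ε: q0; q0 is not accepting → rejected
"0000": q0 → q2 → q2 → q2 → q2; q2 is not accepting → rejected
"001": q0 → q2 → q2 → q2; q2 is not accepting → rejected
"0": q0 → q2; q2 is not accepting → rejected

Final answer: None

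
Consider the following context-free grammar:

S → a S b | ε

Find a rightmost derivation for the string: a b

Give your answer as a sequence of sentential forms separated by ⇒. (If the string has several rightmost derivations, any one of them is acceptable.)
Start with S.
Step 1: the rightmost non-terminal is S; apply S → a S b:  a S b
Step 2: the rightmost non-terminal is S; apply S → ε:  a b

Final answer: S ⇒ a S b ⇒ a b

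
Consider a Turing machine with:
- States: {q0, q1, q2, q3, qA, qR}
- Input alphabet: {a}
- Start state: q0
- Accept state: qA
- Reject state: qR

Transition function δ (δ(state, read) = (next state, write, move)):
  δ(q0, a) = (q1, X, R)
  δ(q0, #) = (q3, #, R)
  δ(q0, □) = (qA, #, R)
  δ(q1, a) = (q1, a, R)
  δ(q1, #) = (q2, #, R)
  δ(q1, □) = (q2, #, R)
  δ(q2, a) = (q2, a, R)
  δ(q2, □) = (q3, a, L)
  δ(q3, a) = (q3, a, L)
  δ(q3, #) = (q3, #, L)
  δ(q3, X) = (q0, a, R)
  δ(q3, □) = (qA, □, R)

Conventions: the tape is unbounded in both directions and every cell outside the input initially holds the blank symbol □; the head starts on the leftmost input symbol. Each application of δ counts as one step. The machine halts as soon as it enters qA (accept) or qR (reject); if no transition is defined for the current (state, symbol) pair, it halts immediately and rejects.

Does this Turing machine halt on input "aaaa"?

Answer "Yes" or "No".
Trace (configuration after each step, as tape_left[state]tape_right with head position):
Step 0: [q0]aaaa (head at position 0)
Step 1: X[q1]aaa (head 1)
Step 2: Xa[q1]aa (head 2)
Step 3: Xaa[q1]a (head 3)
Step 4: Xaaa[q1]□ (head 4)
Step 5: Xaaa#[q2]□ (head 5)
Step 6: Xaaa[q3]#a (head 4)
Step 7: Xaa[q3]a#a (head 3)
Step 8: Xa[q3]aa#a (head 2)
Step 9: X[q3]aaa#a (head 1)
Step 10: [q3]Xaaa#a (head 0)
Step 11: a[q0]aaa#a (head 1)
Step 12: aX[q1]aa#a (head 2)
Step 13: aXa[q1]a#a (head 3)
Step 14: aXaa[q1]#a (head 4)
Step 15: aXaa#[q2]a (head 5)
Step 16: aXaa#a[q2]□ (head 6)
Step 17: aXaa#[q3]aa (head 5)
Step 18: aXaa[q3]#aa (head 4)
Step 19: aXa[q3]a#aa (head 3)
Step 20: aX[q3]aa#aa (head 2)
Step 21: a[q3]Xaa#aa (head 1)
Step 22: aa[q0]aa#aa (head 2)
Step 23: aaX[q1]a#aa (head 3)
Step 24: aaXa[q1]#aa (head 4)
Step 25: aaXa#[q2]aa (head 5)
Step 26: aaXa#a[q2]a (head 6)
Step 27: aaXa#aa[q2]□ (head 7)
Step 28: aaXa#a[q3]aa (head 6)
Step 29: aaXa#[q3]aaa (head 5)
Step 30: aaXa[q3]#aaa (head 4)
Step 31: aaX[q3]a#aaa (head 3)
Step 32: aa[q3]Xa#aaa (head 2)
Step 33: aaa[q0]a#aaa (head 3)
Step 34: aaaX[q1]#aaa (head 4)
Step 35: aaaX#[q2]aaa (head 5)
Step 36: aaaX#a[q2]aa (head 6)
Step 37: aaaX#aa[q2]a (head 7)
Step 38: aaaX#aaa[q2]□ (head 8)
Step 39: aaaX#aa[q3]aa (head 7)
Step 40: aaaX#a[q3]aaa (head 6)
Step 41: aaaX#[q3]aaaa (head 5)
Step 42: aaaX[q3]#aaaa (head 4)
Step 43: aaa[q3]X#aaaa (head 3)
Step 44: aaaa[q0]#aaaa (head 4)
Step 45: aaaa#[q3]aaaa (head 5)
Step 46: aaaa[q3]#aaaa (head 4)
Step 47: aaa[q3]a#aaaa (head 3)
Step 48: aa[q3]aa#aaaa (head 2)
Step 49: a[q3]aaa#aaaa (head 1)
Step 50: [q3]aaaa#aaaa (head 0)
Step 51: [q3]□aaaa#aaaa (head -1)
Step 52: □[qA]aaaa#aaaa (head 0)
The machine is in qA, so it halts and accepts.
It halts after 52 steps.

Final answer: Yes - halts after 52 steps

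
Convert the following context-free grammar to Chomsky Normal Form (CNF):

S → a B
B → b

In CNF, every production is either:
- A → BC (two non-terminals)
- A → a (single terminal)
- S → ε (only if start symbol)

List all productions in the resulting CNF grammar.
The grammar has no ε-productions or unit productions to eliminate.
S → a B has terminal a in a right-hand side of length ≥ 2: introduce T_a → a and use T_a in place of a.
B → b is already in CNF (single terminal) – keep it.
S → a B becomes S → T_a B.
Resulting CNF grammar (3 productions): T_a → a; B → b; S → T_a B

Final answer: T_a → a; B → b; S → T_a B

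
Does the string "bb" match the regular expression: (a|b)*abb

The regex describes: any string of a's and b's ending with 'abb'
No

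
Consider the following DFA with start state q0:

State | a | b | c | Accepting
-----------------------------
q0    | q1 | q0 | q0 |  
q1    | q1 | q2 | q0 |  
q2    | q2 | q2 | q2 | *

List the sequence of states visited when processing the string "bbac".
q0 → q0 → q0 → q1 → q0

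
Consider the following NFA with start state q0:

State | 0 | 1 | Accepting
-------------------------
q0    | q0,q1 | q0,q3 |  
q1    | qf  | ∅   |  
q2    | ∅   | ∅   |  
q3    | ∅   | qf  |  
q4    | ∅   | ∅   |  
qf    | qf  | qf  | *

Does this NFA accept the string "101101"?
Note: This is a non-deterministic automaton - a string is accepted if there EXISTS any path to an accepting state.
Track the set of states the NFA could be in: start {q0}
Read '1': {q0} → {q0, q3}
Read '0': {q0, q3} → {q0, q1}
Read '1': {q0, q1} → {q0, q3}
Read '1': {q0, q3} → {q0, q3, qf}
Read '0': {q0, q3, qf} → {q0, q1, qf}
Read '1': {q0, q1, qf} → {q0, q3, qf}
Final set {q0, q3, qf} contains accepting state(s) {qf} → accepted.

Final answer: Yes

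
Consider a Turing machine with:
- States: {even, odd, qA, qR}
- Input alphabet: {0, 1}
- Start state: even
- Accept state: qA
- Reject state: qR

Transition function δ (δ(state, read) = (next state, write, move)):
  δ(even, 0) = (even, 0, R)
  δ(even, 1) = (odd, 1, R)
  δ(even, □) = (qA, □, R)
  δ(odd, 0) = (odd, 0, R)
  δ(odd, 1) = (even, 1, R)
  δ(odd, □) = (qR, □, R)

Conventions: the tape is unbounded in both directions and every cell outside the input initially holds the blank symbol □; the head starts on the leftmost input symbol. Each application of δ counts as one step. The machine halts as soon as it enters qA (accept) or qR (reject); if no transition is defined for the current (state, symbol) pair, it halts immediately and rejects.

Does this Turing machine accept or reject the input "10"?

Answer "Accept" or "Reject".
Step 0: [even]10 (head at position 0)
Step 1: δ(even, 1) = (odd, 1, R)  ⊢  1[odd]0 (head at position 1)
Step 2: δ(odd, 0) = (odd, 0, R)  ⊢  10[odd]□ (head at position 2)
Step 3: δ(odd, □) = (qR, □, R)  ⊢  10□[qR]□ (head at position 3)
The machine is in qR, so it halts and rejects.

Final answer: Reject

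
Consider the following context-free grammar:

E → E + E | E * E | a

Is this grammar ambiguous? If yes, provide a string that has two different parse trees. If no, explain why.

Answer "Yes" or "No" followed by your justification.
Two different leftmost derivations of a + a * a:
  (1) E ⇒ E + E ⇒ a + E ⇒ a + E * E ⇒ a + a * E ⇒ a + a * a   (tree groups a + (a * a))
  (2) E ⇒ E * E ⇒ E + E * E ⇒ a + E * E ⇒ a + a * E ⇒ a + a * a   (tree groups (a + a) * a)
Two distinct leftmost derivations = two distinct parse trees, so the grammar is ambiguous.

Final answer: Yes - the string 'a + a * a' has two distinct leftmost derivations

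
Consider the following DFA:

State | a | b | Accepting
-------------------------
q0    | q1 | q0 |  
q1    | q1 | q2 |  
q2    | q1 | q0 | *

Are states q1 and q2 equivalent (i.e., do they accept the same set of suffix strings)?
Try the suffix ε (the empty string).
From q1: q1 — not accepting.
From q2: q2 — accepting.
The two states disagree on this suffix, so they are not equivalent.

Final answer: No. Distinguishing string: ε (the empty string) - accepted from q2 but not from q1.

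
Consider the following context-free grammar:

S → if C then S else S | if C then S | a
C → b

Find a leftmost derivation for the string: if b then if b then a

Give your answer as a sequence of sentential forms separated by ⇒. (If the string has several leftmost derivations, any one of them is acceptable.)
Start with S.
Step 1: the leftmost non-terminal is S; apply S → if C then S:  if C then S
Step 2: the leftmost non-terminal is C; apply C → b:  if b then S
Step 3: the leftmost non-terminal is S; apply S → if C then S:  if b then if C then S
Step 4: the leftmost non-terminal is C; apply C → b:  if b then if b then S
Step 5: the leftmost non-terminal is S; apply S → a:  if b then if b then a

Final answer: S ⇒ if C then S ⇒ if b then S ⇒ if b then if C then S ⇒ if b then if b then S ⇒ if b then if b then a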